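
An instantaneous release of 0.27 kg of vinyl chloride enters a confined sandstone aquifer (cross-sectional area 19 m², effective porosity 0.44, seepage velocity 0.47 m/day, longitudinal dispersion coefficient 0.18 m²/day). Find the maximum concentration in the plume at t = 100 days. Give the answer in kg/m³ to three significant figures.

0.00215 kg/m³

The peak of an instantaneous 1D plume sits at x = vt; there the Gaussian factor is 1 and C_max = M/(n_e·A·√(4πDt)), where n_e·A is the pore area the mass is dissolved in.
√(4πDt) = √(4π × 0.18 × 100) = 15.04 m, so C_max = 0.27/(0.44 × 19 × 15.04) = 0.00215 kg/m³.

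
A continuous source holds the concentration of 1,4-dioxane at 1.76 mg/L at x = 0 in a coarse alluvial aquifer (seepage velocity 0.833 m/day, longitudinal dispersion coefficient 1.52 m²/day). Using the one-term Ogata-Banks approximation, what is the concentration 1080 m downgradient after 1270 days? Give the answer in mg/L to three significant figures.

0.636 mg/L

For a continuous step input, C/C₀ ≈ ½·erfc((x−vt)/(2√(Dt))).
vt = 0.833 × 1270 = 1057.91 m and 2√(Dt) = 2√(1.52 × 1270) = 87.87 m.
Argument (x−vt)/(2√(Dt)) = (1080 − 1057.91)/87.87 = 0.2514; ½·erfc(0.2514) = 0.3611.
C = 1.76 × 0.3611 = 0.636 mg/L.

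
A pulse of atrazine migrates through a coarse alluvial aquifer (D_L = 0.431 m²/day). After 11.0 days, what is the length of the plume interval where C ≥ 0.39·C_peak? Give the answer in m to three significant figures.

The plume is Gaussian with σ = √(2Dt) = √(2 × 0.431 × 11.0) = 3.079 m.
C/C_peak = exp(−Δx²/(2σ²)) = 0.39 ⇒ Δx = σ·√(−2 ln 0.39) = 3.079 × 1.372 = 4.224 m.
Width = 2Δx = 8.45 m.

8.45 m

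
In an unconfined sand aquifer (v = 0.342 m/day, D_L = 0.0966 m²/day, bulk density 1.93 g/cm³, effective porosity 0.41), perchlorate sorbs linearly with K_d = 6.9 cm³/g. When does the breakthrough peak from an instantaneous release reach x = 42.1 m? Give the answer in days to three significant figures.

4090 days

Retardation factor R = 1 + ρ_b·K_d/n = 1 + 1.93 × 6.9/0.41 = 33.48.
Sorption retards both mechanisms: v_R = v/R = 0.01022 m/day, D_R = D/R = 0.002885 m²/day.
Peak time from v_R²t² + 2D_R t − x² = 0: t = (√(D_R² + v_R²x²) − D_R)/v_R².
√(D_R² + v_R²x²) = √(0.002885² + 0.01022² × 42.1²) = 0.4303; v_R² = 0.0001044.
t = (0.4303 − 0.002885)/0.0001044 = 4090 days.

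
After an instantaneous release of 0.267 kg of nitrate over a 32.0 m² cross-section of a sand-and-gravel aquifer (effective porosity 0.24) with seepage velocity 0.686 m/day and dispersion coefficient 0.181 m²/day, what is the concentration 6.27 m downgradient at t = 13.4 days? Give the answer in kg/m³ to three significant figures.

0.00261 kg/m³

For an instantaneous plane source, C(x,t) = M/(n_e·A·√(4πDt)) · exp(−(x−vt)²/(4Dt)), with n_e·A the pore (flow) area.
Plume center vt = 0.686 × 13.4 = 9.1924 m, so the well at 6.27 m is 2.9224 m upgradient of the peak.
√(4πDt) = 5.521 m, giving peak height M/(n_e·A·√(4πDt)) = 0.267/(0.24 × 32.0 × 5.521) = 0.006297 kg/m³.
(x−vt)²/(4Dt) = (-2.9224)²/(4 × 0.181 × 13.4) = 0.8803; exp(−0.8803) = 0.4147.
C = 0.006297 × 0.4147 = 0.00261 kg/m³.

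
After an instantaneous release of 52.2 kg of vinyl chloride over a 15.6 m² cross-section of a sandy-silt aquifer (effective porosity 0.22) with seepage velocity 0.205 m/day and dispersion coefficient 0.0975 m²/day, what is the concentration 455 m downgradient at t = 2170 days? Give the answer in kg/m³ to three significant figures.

0.261 kg/m³

For an instantaneous plane source, C(x,t) = M/(n_e·A·√(4πDt)) · exp(−(x−vt)²/(4Dt)), with n_e·A the pore (flow) area.
Plume center vt = 0.205 × 2170 = 444.85 m, so the well at 455 m is 10.15 m downgradient of the peak.
√(4πDt) = 51.56 m, giving peak height M/(n_e·A·√(4πDt)) = 52.2/(0.22 × 15.6 × 51.56) = 0.2950 kg/m³.
(x−vt)²/(4Dt) = (10.15)²/(4 × 0.0975 × 2170) = 0.1217; exp(−0.1217) = 0.8854.
C = 0.2950 × 0.8854 = 0.261 kg/m³.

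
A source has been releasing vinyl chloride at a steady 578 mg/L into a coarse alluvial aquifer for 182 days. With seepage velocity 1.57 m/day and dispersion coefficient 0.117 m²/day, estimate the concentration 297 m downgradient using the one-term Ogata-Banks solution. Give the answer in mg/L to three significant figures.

24.4 mg/L

For a continuous step input, C/C₀ ≈ ½·erfc((x−vt)/(2√(Dt))).
vt = 1.57 × 182 = 285.74 m and 2√(Dt) = 2√(0.117 × 182) = 9.229 m.
Argument (x−vt)/(2√(Dt)) = (297 − 285.74)/9.229 = 1.220; ½·erfc(1.220) = 0.04223.
C = 578 × 0.04223 = 24.4 mg/L.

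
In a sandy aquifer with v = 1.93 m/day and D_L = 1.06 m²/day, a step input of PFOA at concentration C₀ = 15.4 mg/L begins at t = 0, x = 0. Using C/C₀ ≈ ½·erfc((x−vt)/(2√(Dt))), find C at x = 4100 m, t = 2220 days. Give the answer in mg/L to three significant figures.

15.3 mg/L

For a continuous step input, C/C₀ ≈ ½·erfc((x−vt)/(2√(Dt))).
vt = 1.93 × 2220 = 4284.6 m and 2√(Dt) = 2√(1.06 × 2220) = 97.02 m.
Argument (x−vt)/(2√(Dt)) = (4100 − 4284.6)/97.02 = -1.903; ½·erfc(-1.903) = 0.9964.
C = 15.4 × 0.9964 = 15.3 mg/L.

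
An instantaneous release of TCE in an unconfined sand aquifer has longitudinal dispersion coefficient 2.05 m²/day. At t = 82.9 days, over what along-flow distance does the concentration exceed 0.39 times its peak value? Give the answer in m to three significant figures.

50.6 m

The plume is Gaussian with σ = √(2Dt) = √(2 × 2.05 × 82.9) = 18.44 m.
C/C_peak = exp(−Δx²/(2σ²)) = 0.39 ⇒ Δx = σ·√(−2 ln 0.39) = 18.44 × 1.372 = 25.30 m.
Width = 2Δx = 50.6 m.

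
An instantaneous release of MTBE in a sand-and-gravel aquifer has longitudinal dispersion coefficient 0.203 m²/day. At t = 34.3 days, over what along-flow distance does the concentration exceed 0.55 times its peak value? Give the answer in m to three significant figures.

The plume is Gaussian with σ = √(2Dt) = √(2 × 0.203 × 34.3) = 3.732 m.
C/C_peak = exp(−Δx²/(2σ²)) = 0.55 ⇒ Δx = σ·√(−2 ln 0.55) = 3.732 × 1.093 = 4.079 m.
Width = 2Δx = 8.16 m.

8.16 m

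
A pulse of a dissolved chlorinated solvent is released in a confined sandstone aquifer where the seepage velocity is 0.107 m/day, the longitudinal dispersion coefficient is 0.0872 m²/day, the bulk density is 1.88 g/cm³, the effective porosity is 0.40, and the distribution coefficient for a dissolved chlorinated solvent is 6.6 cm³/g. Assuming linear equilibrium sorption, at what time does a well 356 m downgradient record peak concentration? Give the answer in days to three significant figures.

Retardation factor R = 1 + ρ_b·K_d/n = 1 + 1.88 × 6.6/0.40 = 32.02.
Sorption retards both mechanisms: v_R = v/R = 0.003342 m/day, D_R = D/R = 0.002723 m²/day.
Peak time from v_R²t² + 2D_R t − x² = 0: t = (√(D_R² + v_R²x²) − D_R)/v_R².
√(D_R² + v_R²x²) = √(0.002723² + 0.003342² × 356²) = 1.190; v_R² = 1.117e-05.
t = (1.190 − 0.002723)/1.117e-05 = 106000 days.

106000 days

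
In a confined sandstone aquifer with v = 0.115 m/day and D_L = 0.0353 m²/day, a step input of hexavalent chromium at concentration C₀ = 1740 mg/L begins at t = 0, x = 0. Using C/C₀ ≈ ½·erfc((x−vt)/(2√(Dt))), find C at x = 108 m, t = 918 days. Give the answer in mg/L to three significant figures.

664 mg/L

For a continuous step input, C/C₀ ≈ ½·erfc((x−vt)/(2√(Dt))).
vt = 0.115 × 918 = 105.57 m and 2√(Dt) = 2√(0.0353 × 918) = 11.39 m.
Argument (x−vt)/(2√(Dt)) = (108 − 105.57)/11.39 = 0.2133; ½·erfc(0.2133) = 0.3815.
C = 1740 × 0.3815 = 664 mg/L.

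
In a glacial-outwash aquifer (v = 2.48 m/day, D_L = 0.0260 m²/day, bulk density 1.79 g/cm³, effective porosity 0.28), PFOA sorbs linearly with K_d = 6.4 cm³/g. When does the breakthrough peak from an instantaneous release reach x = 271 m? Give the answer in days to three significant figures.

Retardation factor R = 1 + ρ_b·K_d/n = 1 + 1.79 × 6.4/0.28 = 41.91.
Sorption retards both mechanisms: v_R = v/R = 0.05917 m/day, D_R = D/R = 0.0006204 m²/day.
Peak time from v_R²t² + 2D_R t − x² = 0: t = (√(D_R² + v_R²x²) − D_R)/v_R².
√(D_R² + v_R²x²) = √(0.0006204² + 0.05917² × 271²) = 16.04; v_R² = 0.003501.
t = (16.04 − 0.0006204)/0.003501 = 4580 days.

4580 days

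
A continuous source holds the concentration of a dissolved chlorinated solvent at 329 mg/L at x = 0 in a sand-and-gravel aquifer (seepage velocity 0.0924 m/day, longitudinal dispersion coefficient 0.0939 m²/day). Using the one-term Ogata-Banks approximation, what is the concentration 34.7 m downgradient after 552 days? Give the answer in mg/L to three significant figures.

311 mg/L

For a continuous step input, C/C₀ ≈ ½·erfc((x−vt)/(2√(Dt))).
vt = 0.0924 × 552 = 51.0048 m and 2√(Dt) = 2√(0.0939 × 552) = 14.40 m.
Argument (x−vt)/(2√(Dt)) = (34.7 − 51.0048)/14.40 = -1.132; ½·erfc(-1.132) = 0.9453.
C = 329 × 0.9453 = 311 mg/L.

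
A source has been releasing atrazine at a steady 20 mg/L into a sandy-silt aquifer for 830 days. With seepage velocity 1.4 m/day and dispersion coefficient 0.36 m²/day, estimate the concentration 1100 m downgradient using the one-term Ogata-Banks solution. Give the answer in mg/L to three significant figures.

For a continuous step input, C/C₀ ≈ ½·erfc((x−vt)/(2√(Dt))).
vt = 1.4 × 830 = 1162 m and 2√(Dt) = 2√(0.36 × 830) = 34.57 m.
Argument (x−vt)/(2√(Dt)) = (1100 − 1162)/34.57 = -1.793; ½·erfc(-1.793) = 0.9944.
C = 20 × 0.9944 = 19.9 mg/L.

19.9 mg/L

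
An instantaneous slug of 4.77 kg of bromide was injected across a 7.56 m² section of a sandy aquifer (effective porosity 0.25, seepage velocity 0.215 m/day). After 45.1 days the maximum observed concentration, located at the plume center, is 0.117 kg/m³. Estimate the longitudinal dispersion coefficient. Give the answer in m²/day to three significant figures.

0.821 m²/day

At the plume center C_max = M/(n_e·A·√(4πDt)), so D = M²/(4πt·(n_e·A·C_max)²).
n_e·A·C_max = 0.25 × 7.56 × 0.117 = 0.2211 kg/m.
D = 4.77²/(4π × 45.1 × 0.2211²) = 0.821 m²/day.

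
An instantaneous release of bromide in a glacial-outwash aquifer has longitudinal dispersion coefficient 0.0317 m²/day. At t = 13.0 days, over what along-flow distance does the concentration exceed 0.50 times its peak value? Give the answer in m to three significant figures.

2.14 m

The plume is Gaussian with σ = √(2Dt) = √(2 × 0.0317 × 13.0) = 0.9079 m.
C/C_peak = exp(−Δx²/(2σ²)) = 0.50 ⇒ Δx = σ·√(−2 ln 0.50) = 0.9079 × 1.177 = 1.069 m.
Width = 2Δx = 2.14 m.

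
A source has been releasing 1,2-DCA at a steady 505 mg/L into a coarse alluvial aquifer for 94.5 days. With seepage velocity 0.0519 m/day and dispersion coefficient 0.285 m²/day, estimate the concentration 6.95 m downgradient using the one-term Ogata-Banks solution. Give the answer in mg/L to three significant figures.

For a continuous step input, C/C₀ ≈ ½·erfc((x−vt)/(2√(Dt))).
vt = 0.0519 × 94.5 = 4.90455 m and 2√(Dt) = 2√(0.285 × 94.5) = 10.38 m.
Argument (x−vt)/(2√(Dt)) = (6.95 − 4.90455)/10.38 = 0.1971; ½·erfc(0.1971) = 0.3902.
C = 505 × 0.3902 = 197 mg/L.

197 mg/L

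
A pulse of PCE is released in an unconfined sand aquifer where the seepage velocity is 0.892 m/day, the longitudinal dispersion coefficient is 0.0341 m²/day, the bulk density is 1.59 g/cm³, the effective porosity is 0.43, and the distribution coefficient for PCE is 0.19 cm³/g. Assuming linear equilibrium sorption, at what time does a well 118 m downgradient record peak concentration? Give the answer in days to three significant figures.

225 days

Retardation factor R = 1 + ρ_b·K_d/n = 1 + 1.59 × 0.19/0.43 = 1.703.
Sorption retards both mechanisms: v_R = v/R = 0.5238 m/day, D_R = D/R = 0.02002 m²/day.
Peak time from v_R²t² + 2D_R t − x² = 0: t = (√(D_R² + v_R²x²) − D_R)/v_R².
√(D_R² + v_R²x²) = √(0.02002² + 0.5238² × 118²) = 61.81; v_R² = 0.2744.
t = (61.81 − 0.02002)/0.2744 = 225 days.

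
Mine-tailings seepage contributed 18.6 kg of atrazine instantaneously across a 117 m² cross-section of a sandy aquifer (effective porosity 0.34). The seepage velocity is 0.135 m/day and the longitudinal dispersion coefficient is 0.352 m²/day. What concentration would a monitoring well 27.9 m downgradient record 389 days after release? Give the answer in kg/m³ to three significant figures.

0.00373 kg/m³

For an instantaneous plane source, C(x,t) = M/(n_e·A·√(4πDt)) · exp(−(x−vt)²/(4Dt)), with n_e·A the pore (flow) area.
Plume center vt = 0.135 × 389 = 52.515 m, so the well at 27.9 m is 24.615 m upgradient of the peak.
√(4πDt) = 41.48 m, giving peak height M/(n_e·A·√(4πDt)) = 18.6/(0.34 × 117 × 41.48) = 0.01127 kg/m³.
(x−vt)²/(4Dt) = (-24.615)²/(4 × 0.352 × 389) = 1.106; exp(−1.106) = 0.3309.
C = 0.01127 × 0.3309 = 0.00373 kg/m³.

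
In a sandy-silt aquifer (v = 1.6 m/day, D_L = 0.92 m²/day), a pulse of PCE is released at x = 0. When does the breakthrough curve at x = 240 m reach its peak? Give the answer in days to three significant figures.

For the 1D instantaneous-source solution, setting ∂C/∂t = 0 at fixed x gives v²t² + 2Dt − x² = 0, so t = (√(D² + v²x²) − D)/v².
√(D² + v²x²) = √(0.92² + 1.6² × 240²) = 384.0; v² = 2.56.
t = (384.0 − 0.92)/2.56 = 150 days (vs. the pure-advection estimate x/v = 150 d).

150 days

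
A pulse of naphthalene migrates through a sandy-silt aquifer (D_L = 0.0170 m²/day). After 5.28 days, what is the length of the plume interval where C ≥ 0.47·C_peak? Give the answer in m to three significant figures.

1.04 m

The plume is Gaussian with σ = √(2Dt) = √(2 × 0.0170 × 5.28) = 0.4237 m.
C/C_peak = exp(−Δx²/(2σ²)) = 0.47 ⇒ Δx = σ·√(−2 ln 0.47) = 0.4237 × 1.229 = 0.5207 m.
Width = 2Δx = 1.04 m.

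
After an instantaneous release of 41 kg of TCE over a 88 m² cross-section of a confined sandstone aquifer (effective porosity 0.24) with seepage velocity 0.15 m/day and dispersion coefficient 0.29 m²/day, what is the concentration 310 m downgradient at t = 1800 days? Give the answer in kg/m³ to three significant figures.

For an instantaneous plane source, C(x,t) = M/(n_e·A·√(4πDt)) · exp(−(x−vt)²/(4Dt)), with n_e·A the pore (flow) area.
Plume center vt = 0.15 × 1800 = 270 m, so the well at 310 m is 40 m downgradient of the peak.
√(4πDt) = 80.99 m, giving peak height M/(n_e·A·√(4πDt)) = 41/(0.24 × 88 × 80.99) = 0.02397 kg/m³.
(x−vt)²/(4Dt) = (40)²/(4 × 0.29 × 1800) = 0.7663; exp(−0.7663) = 0.4647.
C = 0.02397 × 0.4647 = 0.0111 kg/m³.

0.0111 kg/m³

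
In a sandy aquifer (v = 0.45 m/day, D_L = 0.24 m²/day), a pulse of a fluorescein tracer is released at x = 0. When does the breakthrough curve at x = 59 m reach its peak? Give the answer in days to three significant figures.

130 days

For the 1D instantaneous-source solution, setting ∂C/∂t = 0 at fixed x gives v²t² + 2Dt − x² = 0, so t = (√(D² + v²x²) − D)/v².
√(D² + v²x²) = √(0.24² + 0.45² × 59²) = 26.55; v² = 0.2025.
t = (26.55 − 0.24)/0.2025 = 130 days (vs. the pure-advection estimate x/v = 131 d).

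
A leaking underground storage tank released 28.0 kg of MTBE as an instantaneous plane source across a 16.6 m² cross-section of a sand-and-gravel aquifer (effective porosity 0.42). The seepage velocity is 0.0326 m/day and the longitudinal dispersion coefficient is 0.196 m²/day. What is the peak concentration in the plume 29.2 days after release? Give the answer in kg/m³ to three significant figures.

The peak of an instantaneous 1D plume sits at x = vt; there the Gaussian factor is 1 and C_max = M/(n_e·A·√(4πDt)), where n_e·A is the pore area the mass is dissolved in.
√(4πDt) = √(4π × 0.196 × 29.2) = 8.481 m, so C_max = 28.0/(0.42 × 16.6 × 8.481) = 0.474 kg/m³.

0.474 kg/m³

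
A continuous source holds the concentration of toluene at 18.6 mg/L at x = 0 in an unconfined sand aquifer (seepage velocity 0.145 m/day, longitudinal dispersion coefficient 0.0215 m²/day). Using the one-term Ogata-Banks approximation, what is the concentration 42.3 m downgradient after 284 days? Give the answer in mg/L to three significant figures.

6.96 mg/L

For a continuous step input, C/C₀ ≈ ½·erfc((x−vt)/(2√(Dt))).
vt = 0.145 × 284 = 41.18 m and 2√(Dt) = 2√(0.0215 × 284) = 4.942 m.
Argument (x−vt)/(2√(Dt)) = (42.3 − 41.18)/4.942 = 0.2266; ½·erfc(0.2266) = 0.3743.
C = 18.6 × 0.3743 = 6.96 mg/L.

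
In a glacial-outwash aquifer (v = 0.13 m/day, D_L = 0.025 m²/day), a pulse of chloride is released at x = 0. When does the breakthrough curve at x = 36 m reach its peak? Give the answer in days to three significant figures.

For the 1D instantaneous-source solution, setting ∂C/∂t = 0 at fixed x gives v²t² + 2Dt − x² = 0, so t = (√(D² + v²x²) − D)/v².
√(D² + v²x²) = √(0.025² + 0.13² × 36²) = 4.680; v² = 0.0169.
t = (4.680 − 0.025)/0.0169 = 275 days (vs. the pure-advection estimate x/v = 277 d).

275 days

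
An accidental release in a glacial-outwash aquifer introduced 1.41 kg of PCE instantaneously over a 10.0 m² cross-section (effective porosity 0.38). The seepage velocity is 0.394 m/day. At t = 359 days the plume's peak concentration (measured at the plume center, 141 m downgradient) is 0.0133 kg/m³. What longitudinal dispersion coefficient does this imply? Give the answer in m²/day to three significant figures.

0.173 m²/day

At the plume center C_max = M/(n_e·A·√(4πDt)), so D = M²/(4πt·(n_e·A·C_max)²).
n_e·A·C_max = 0.38 × 10.0 × 0.0133 = 0.05054 kg/m.
D = 1.41²/(4π × 359 × 0.05054²) = 0.173 m²/day.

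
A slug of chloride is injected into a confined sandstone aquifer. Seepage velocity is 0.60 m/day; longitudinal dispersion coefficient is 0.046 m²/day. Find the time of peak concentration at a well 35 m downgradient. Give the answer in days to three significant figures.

For the 1D instantaneous-source solution, setting ∂C/∂t = 0 at fixed x gives v²t² + 2Dt − x² = 0, so t = (√(D² + v²x²) − D)/v².
√(D² + v²x²) = √(0.046² + 0.60² × 35²) = 21.00; v² = 0.36.
t = (21.00 − 0.046)/0.36 = 58.2 days (vs. the pure-advection estimate x/v = 58.3 d).

58.2 days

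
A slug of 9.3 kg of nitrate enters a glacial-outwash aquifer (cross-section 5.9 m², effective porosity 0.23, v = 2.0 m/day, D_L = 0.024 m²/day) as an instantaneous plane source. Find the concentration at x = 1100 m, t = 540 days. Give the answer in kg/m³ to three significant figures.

For an instantaneous plane source, C(x,t) = M/(n_e·A·√(4πDt)) · exp(−(x−vt)²/(4Dt)), with n_e·A the pore (flow) area.
Plume center vt = 2.0 × 540 = 1080 m, so the well at 1100 m is 20 m downgradient of the peak.
√(4πDt) = 12.76 m, giving peak height M/(n_e·A·√(4πDt)) = 9.3/(0.23 × 5.9 × 12.76) = 0.5371 kg/m³.
(x−vt)²/(4Dt) = (20)²/(4 × 0.024 × 540) = 7.716; exp(−7.716) = 0.0004456.
C = 0.5371 × 0.0004456 = 0.000239 kg/m³.

0.000239 kg/m³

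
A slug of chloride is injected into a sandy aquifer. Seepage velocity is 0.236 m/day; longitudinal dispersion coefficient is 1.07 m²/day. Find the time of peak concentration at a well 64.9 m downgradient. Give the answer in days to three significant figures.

256 days

For the 1D instantaneous-source solution, setting ∂C/∂t = 0 at fixed x gives v²t² + 2Dt − x² = 0, so t = (√(D² + v²x²) − D)/v².
√(D² + v²x²) = √(1.07² + 0.236² × 64.9²) = 15.35; v² = 0.055696.
t = (15.35 − 1.07)/0.055696 = 256 days (vs. the pure-advection estimate x/v = 275 d).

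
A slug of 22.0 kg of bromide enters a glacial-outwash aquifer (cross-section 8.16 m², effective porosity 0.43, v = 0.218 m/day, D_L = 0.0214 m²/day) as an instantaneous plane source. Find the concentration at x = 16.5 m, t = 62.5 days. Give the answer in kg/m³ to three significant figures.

0.326 kg/m³

For an instantaneous plane source, C(x,t) = M/(n_e·A·√(4πDt)) · exp(−(x−vt)²/(4Dt)), with n_e·A the pore (flow) area.
Plume center vt = 0.218 × 62.5 = 13.625 m, so the well at 16.5 m is 2.875 m downgradient of the peak.
√(4πDt) = 4.100 m, giving peak height M/(n_e·A·√(4πDt)) = 22.0/(0.43 × 8.16 × 4.100) = 1.529 kg/m³.
(x−vt)²/(4Dt) = (2.875)²/(4 × 0.0214 × 62.5) = 1.545; exp(−1.545) = 0.2133.
C = 1.529 × 0.2133 = 0.326 kg/m³.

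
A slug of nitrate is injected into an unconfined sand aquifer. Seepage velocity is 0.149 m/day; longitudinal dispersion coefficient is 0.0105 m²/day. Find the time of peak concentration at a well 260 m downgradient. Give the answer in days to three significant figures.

For the 1D instantaneous-source solution, setting ∂C/∂t = 0 at fixed x gives v²t² + 2Dt − x² = 0, so t = (√(D² + v²x²) − D)/v².
√(D² + v²x²) = √(0.0105² + 0.149² × 260²) = 38.74; v² = 0.022201.
t = (38.74 − 0.0105)/0.022201 = 1740 days (vs. the pure-advection estimate x/v = 1740 d).

1740 days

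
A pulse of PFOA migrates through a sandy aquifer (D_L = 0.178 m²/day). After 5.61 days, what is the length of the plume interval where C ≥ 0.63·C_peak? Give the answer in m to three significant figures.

The plume is Gaussian with σ = √(2Dt) = √(2 × 0.178 × 5.61) = 1.413 m.
C/C_peak = exp(−Δx²/(2σ²)) = 0.63 ⇒ Δx = σ·√(−2 ln 0.63) = 1.413 × 0.9613 = 1.358 m.
Width = 2Δx = 2.72 m.

2.72 m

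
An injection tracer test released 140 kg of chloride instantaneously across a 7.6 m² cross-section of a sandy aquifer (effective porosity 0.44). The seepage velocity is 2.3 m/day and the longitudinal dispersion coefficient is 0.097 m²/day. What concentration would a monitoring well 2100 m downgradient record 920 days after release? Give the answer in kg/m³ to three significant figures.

0.610 kg/m³

For an instantaneous plane source, C(x,t) = M/(n_e·A·√(4πDt)) · exp(−(x−vt)²/(4Dt)), with n_e·A the pore (flow) area.
Plume center vt = 2.3 × 920 = 2116 m, so the well at 2100 m is 16 m upgradient of the peak.
√(4πDt) = 33.49 m, giving peak height M/(n_e·A·√(4πDt)) = 140/(0.44 × 7.6 × 33.49) = 1.250 kg/m³.
(x−vt)²/(4Dt) = (-16)²/(4 × 0.097 × 920) = 0.7172; exp(−0.7172) = 0.4881.
C = 1.250 × 0.4881 = 0.610 kg/m³.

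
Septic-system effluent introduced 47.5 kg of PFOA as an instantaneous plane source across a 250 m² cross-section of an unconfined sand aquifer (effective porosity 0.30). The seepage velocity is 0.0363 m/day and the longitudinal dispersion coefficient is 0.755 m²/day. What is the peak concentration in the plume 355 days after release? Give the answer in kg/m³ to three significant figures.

The peak of an instantaneous 1D plume sits at x = vt; there the Gaussian factor is 1 and C_max = M/(n_e·A·√(4πDt)), where n_e·A is the pore area the mass is dissolved in.
√(4πDt) = √(4π × 0.755 × 355) = 58.04 m, so C_max = 47.5/(0.30 × 250 × 58.04) = 0.0109 kg/m³.

0.0109 kg/m³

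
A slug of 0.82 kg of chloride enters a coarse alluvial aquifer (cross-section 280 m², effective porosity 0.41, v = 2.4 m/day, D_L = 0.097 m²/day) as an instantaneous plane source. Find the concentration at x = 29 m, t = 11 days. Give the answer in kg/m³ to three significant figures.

For an instantaneous plane source, C(x,t) = M/(n_e·A·√(4πDt)) · exp(−(x−vt)²/(4Dt)), with n_e·A the pore (flow) area.
Plume center vt = 2.4 × 11 = 26.4 m, so the well at 29 m is 2.6 m downgradient of the peak.
√(4πDt) = 3.662 m, giving peak height M/(n_e·A·√(4πDt)) = 0.82/(0.41 × 280 × 3.662) = 0.001951 kg/m³.
(x−vt)²/(4Dt) = (2.6)²/(4 × 0.097 × 11) = 1.584; exp(−1.584) = 0.2052.
C = 0.001951 × 0.2052 = 0.000400 kg/m³.

0.000400 kg/m³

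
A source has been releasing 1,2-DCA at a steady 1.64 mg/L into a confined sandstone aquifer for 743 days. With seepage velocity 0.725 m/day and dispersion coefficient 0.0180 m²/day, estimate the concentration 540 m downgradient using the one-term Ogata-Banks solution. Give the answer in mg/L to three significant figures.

For a continuous step input, C/C₀ ≈ ½·erfc((x−vt)/(2√(Dt))).
vt = 0.725 × 743 = 538.675 m and 2√(Dt) = 2√(0.0180 × 743) = 7.314 m.
Argument (x−vt)/(2√(Dt)) = (540 − 538.675)/7.314 = 0.1812; ½·erfc(0.1812) = 0.3989.
C = 1.64 × 0.3989 = 0.654 mg/L.

0.654 mg/L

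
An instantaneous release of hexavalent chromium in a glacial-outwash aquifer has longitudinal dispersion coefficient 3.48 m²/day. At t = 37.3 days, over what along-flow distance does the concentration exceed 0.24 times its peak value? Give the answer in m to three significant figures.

The plume is Gaussian with σ = √(2Dt) = √(2 × 3.48 × 37.3) = 16.11 m.
C/C_peak = exp(−Δx²/(2σ²)) = 0.24 ⇒ Δx = σ·√(−2 ln 0.24) = 16.11 × 1.689 = 27.21 m.
Width = 2Δx = 54.4 m.

54.4 m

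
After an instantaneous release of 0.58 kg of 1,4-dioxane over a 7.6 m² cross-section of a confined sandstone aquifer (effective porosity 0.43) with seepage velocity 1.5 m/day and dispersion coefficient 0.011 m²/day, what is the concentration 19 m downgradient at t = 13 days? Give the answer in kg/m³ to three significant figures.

0.0855 kg/m³

For an instantaneous plane source, C(x,t) = M/(n_e·A·√(4πDt)) · exp(−(x−vt)²/(4Dt)), with n_e·A the pore (flow) area.
Plume center vt = 1.5 × 13 = 19.5 m, so the well at 19 m is 0.5 m upgradient of the peak.
√(4πDt) = 1.341 m, giving peak height M/(n_e·A·√(4πDt)) = 0.58/(0.43 × 7.6 × 1.341) = 0.1323 kg/m³.
(x−vt)²/(4Dt) = (-0.5)²/(4 × 0.011 × 13) = 0.4371; exp(−0.4371) = 0.6459.
C = 0.1323 × 0.6459 = 0.0855 kg/m³.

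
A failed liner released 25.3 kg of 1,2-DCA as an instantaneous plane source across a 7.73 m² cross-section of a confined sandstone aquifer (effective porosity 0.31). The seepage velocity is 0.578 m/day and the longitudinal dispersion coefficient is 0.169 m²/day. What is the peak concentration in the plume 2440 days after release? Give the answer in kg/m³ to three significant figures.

0.147 kg/m³

The peak of an instantaneous 1D plume sits at x = vt; there the Gaussian factor is 1 and C_max = M/(n_e·A·√(4πDt)), where n_e·A is the pore area the mass is dissolved in.
√(4πDt) = √(4π × 0.169 × 2440) = 71.99 m, so C_max = 25.3/(0.31 × 7.73 × 71.99) = 0.147 kg/m³.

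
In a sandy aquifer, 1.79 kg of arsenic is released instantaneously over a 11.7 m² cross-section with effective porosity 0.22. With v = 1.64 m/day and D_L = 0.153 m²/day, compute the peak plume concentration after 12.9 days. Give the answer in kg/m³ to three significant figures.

The peak of an instantaneous 1D plume sits at x = vt; there the Gaussian factor is 1 and C_max = M/(n_e·A·√(4πDt)), where n_e·A is the pore area the mass is dissolved in.
√(4πDt) = √(4π × 0.153 × 12.9) = 4.980 m, so C_max = 1.79/(0.22 × 11.7 × 4.980) = 0.140 kg/m³.

0.140 kg/m³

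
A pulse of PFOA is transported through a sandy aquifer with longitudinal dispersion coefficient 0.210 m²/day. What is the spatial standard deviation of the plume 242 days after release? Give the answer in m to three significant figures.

Dispersive spreading gives a Gaussian with σ² = 2Dt; advection only shifts the center.
σ = √(2 × 0.210 × 242) = 10.1 m.

10.1 m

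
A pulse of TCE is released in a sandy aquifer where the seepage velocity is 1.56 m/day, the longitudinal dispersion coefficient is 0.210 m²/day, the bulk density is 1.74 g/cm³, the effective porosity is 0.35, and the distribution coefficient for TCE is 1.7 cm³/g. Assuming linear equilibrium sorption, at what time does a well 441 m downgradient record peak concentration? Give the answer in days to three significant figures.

Retardation factor R = 1 + ρ_b·K_d/n = 1 + 1.74 × 1.7/0.35 = 9.451.
Sorption retards both mechanisms: v_R = v/R = 0.1651 m/day, D_R = D/R = 0.02222 m²/day.
Peak time from v_R²t² + 2D_R t − x² = 0: t = (√(D_R² + v_R²x²) − D_R)/v_R².
√(D_R² + v_R²x²) = √(0.02222² + 0.1651² × 441²) = 72.81; v_R² = 0.02726.
t = (72.81 − 0.02222)/0.02726 = 2670 days.

2670 days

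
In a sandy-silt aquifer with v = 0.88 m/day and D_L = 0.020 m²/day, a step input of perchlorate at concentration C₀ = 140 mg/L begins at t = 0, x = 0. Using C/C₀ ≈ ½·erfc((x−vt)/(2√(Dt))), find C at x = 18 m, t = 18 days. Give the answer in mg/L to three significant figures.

For a continuous step input, C/C₀ ≈ ½·erfc((x−vt)/(2√(Dt))).
vt = 0.88 × 18 = 15.84 m and 2√(Dt) = 2√(0.020 × 18) = 1.200 m.
Argument (x−vt)/(2√(Dt)) = (18 − 15.84)/1.200 = 1.800; ½·erfc(1.800) = 0.005455.
C = 140 × 0.005455 = 0.764 mg/L.

0.764 mg/L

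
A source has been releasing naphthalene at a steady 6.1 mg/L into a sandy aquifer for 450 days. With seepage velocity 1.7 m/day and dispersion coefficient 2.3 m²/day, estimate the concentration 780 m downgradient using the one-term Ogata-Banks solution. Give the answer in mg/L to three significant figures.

2.26 mg/L

For a continuous step input, C/C₀ ≈ ½·erfc((x−vt)/(2√(Dt))).
vt = 1.7 × 450 = 765 m and 2√(Dt) = 2√(2.3 × 450) = 64.34 m.
Argument (x−vt)/(2√(Dt)) = (780 − 765)/64.34 = 0.2331; ½·erfc(0.2331) = 0.3708.
C = 6.1 × 0.3708 = 2.26 mg/L.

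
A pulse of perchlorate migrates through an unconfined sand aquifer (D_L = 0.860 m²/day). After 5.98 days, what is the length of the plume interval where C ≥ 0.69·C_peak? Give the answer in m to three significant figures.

5.53 m

The plume is Gaussian with σ = √(2Dt) = √(2 × 0.860 × 5.98) = 3.207 m.
C/C_peak = exp(−Δx²/(2σ²)) = 0.69 ⇒ Δx = σ·√(−2 ln 0.69) = 3.207 × 0.8615 = 2.763 m.
Width = 2Δx = 5.53 m.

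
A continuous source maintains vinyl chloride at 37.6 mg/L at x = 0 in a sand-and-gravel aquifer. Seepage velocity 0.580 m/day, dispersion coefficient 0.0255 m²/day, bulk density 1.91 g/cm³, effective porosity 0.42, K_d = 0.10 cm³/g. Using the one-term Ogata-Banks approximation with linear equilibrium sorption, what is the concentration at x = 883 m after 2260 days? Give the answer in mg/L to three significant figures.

Retardation factor R = 1 + ρ_b·K_d/n = 1 + 1.91 × 0.10/0.42 = 1.455.
Sorption retards both mechanisms: v_R = v/R = 0.3986 m/day, D_R = D/R = 0.01753 m²/day.
v_R·t = 0.3986 × 2260 = 900.836 m; 2√(D_R t) = 12.59 m; argument = (883 − 900.836)/12.59 = -1.417.
C = C₀ × ½·erfc(-1.417) = 37.6 × 0.9775 = 36.8 mg/L.

36.8 mg/L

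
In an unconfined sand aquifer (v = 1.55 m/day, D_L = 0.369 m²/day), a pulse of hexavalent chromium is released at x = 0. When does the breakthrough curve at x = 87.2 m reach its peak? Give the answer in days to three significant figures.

56.1 days

For the 1D instantaneous-source solution, setting ∂C/∂t = 0 at fixed x gives v²t² + 2Dt − x² = 0, so t = (√(D² + v²x²) − D)/v².
√(D² + v²x²) = √(0.369² + 1.55² × 87.2²) = 135.2; v² = 2.4025.
t = (135.2 − 0.369)/2.4025 = 56.1 days (vs. the pure-advection estimate x/v = 56.3 d).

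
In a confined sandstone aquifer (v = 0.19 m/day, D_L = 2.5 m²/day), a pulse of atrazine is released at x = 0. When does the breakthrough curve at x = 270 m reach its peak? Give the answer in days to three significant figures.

1350 days

For the 1D instantaneous-source solution, setting ∂C/∂t = 0 at fixed x gives v²t² + 2Dt − x² = 0, so t = (√(D² + v²x²) − D)/v².
√(D² + v²x²) = √(2.5² + 0.19² × 270²) = 51.36; v² = 0.0361.
t = (51.36 − 2.5)/0.0361 = 1350 days (vs. the pure-advection estimate x/v = 1420 d).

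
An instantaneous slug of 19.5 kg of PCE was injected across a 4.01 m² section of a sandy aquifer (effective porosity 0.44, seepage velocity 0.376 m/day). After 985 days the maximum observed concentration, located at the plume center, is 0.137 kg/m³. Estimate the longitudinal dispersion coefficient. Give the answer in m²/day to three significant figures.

0.526 m²/day

At the plume center C_max = M/(n_e·A·√(4πDt)), so D = M²/(4πt·(n_e·A·C_max)²).
n_e·A·C_max = 0.44 × 4.01 × 0.137 = 0.2417 kg/m.
D = 19.5²/(4π × 985 × 0.2417²) = 0.526 m²/day.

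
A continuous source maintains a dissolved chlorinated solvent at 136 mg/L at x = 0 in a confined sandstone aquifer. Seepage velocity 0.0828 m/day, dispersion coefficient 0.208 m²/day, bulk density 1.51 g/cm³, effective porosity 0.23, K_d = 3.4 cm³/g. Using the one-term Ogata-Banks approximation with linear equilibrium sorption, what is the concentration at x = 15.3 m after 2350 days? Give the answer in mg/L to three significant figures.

Retardation factor R = 1 + ρ_b·K_d/n = 1 + 1.51 × 3.4/0.23 = 23.32.
Sorption retards both mechanisms: v_R = v/R = 0.003551 m/day, D_R = D/R = 0.008919 m²/day.
v_R·t = 0.003551 × 2350 = 8.34485 m; 2√(D_R t) = 9.156 m; argument = (15.3 − 8.34485)/9.156 = 0.7596.
C = C₀ × ½·erfc(0.7596) = 136 × 0.1414 = 19.2 mg/L.

19.2 mg/L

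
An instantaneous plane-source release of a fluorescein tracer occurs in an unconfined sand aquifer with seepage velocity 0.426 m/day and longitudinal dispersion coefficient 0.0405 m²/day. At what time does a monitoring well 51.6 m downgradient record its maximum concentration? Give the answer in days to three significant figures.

121 days

For the 1D instantaneous-source solution, setting ∂C/∂t = 0 at fixed x gives v²t² + 2Dt − x² = 0, so t = (√(D² + v²x²) − D)/v².
√(D² + v²x²) = √(0.0405² + 0.426² × 51.6²) = 21.98; v² = 0.181476.
t = (21.98 − 0.0405)/0.181476 = 121 days (vs. the pure-advection estimate x/v = 121 d).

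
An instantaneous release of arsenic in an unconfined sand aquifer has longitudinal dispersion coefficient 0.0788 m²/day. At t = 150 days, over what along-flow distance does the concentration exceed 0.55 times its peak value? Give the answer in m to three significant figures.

The plume is Gaussian with σ = √(2Dt) = √(2 × 0.0788 × 150) = 4.862 m.
C/C_peak = exp(−Δx²/(2σ²)) = 0.55 ⇒ Δx = σ·√(−2 ln 0.55) = 4.862 × 1.093 = 5.314 m.
Width = 2Δx = 10.6 m.

10.6 m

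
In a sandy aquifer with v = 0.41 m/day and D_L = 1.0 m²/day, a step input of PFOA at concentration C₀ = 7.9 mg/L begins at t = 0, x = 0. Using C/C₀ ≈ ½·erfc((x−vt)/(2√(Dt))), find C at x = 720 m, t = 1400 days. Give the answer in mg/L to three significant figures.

0.0229 mg/L

For a continuous step input, C/C₀ ≈ ½·erfc((x−vt)/(2√(Dt))).
vt = 0.41 × 1400 = 574 m and 2√(Dt) = 2√(1.0 × 1400) = 74.83 m.
Argument (x−vt)/(2√(Dt)) = (720 − 574)/74.83 = 1.951; ½·erfc(1.951) = 0.002898.
C = 7.9 × 0.002898 = 0.0229 mg/L.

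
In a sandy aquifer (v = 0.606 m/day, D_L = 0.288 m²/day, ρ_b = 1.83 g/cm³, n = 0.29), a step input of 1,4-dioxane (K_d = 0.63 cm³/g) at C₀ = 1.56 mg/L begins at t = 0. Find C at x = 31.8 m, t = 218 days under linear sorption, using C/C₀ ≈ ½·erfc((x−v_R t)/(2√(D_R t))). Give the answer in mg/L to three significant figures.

Retardation factor R = 1 + ρ_b·K_d/n = 1 + 1.83 × 0.63/0.29 = 4.976.
Sorption retards both mechanisms: v_R = v/R = 0.1218 m/day, D_R = D/R = 0.05788 m²/day.
v_R·t = 0.1218 × 218 = 26.5524 m; 2√(D_R t) = 7.104 m; argument = (31.8 − 26.5524)/7.104 = 0.7387.
C = C₀ × ½·erfc(0.7387) = 1.56 × 0.1481 = 0.231 mg/L.

0.231 mg/L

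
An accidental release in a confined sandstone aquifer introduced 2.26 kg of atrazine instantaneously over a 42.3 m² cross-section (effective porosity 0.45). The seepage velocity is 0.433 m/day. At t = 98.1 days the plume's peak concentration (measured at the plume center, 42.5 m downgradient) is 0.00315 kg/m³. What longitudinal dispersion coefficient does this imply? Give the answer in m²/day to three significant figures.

1.15 m²/day

At the plume center C_max = M/(n_e·A·√(4πDt)), so D = M²/(4πt·(n_e·A·C_max)²).
n_e·A·C_max = 0.45 × 42.3 × 0.00315 = 0.05996 kg/m.
D = 2.26²/(4π × 98.1 × 0.05996²) = 1.15 m²/day.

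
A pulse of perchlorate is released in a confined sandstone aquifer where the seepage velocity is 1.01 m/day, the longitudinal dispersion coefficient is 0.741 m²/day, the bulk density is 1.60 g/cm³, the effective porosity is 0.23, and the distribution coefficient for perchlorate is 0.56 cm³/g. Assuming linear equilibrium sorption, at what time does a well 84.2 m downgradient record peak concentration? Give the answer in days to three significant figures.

Retardation factor R = 1 + ρ_b·K_d/n = 1 + 1.60 × 0.56/0.23 = 4.896.
Sorption retards both mechanisms: v_R = v/R = 0.2063 m/day, D_R = D/R = 0.1513 m²/day.
Peak time from v_R²t² + 2D_R t − x² = 0: t = (√(D_R² + v_R²x²) − D_R)/v_R².
√(D_R² + v_R²x²) = √(0.1513² + 0.2063² × 84.2²) = 17.37; v_R² = 0.04256.
t = (17.37 − 0.1513)/0.04256 = 405 days.

405 days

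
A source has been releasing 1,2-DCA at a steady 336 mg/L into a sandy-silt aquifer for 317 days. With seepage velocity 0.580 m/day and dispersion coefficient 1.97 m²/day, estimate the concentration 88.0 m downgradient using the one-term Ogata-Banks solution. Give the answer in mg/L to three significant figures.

335 mg/L

For a continuous step input, C/C₀ ≈ ½·erfc((x−vt)/(2√(Dt))).
vt = 0.580 × 317 = 183.86 m and 2√(Dt) = 2√(1.97 × 317) = 49.98 m.
Argument (x−vt)/(2√(Dt)) = (88.0 − 183.86)/49.98 = -1.918; ½·erfc(-1.918) = 0.9967.
C = 336 × 0.9967 = 335 mg/L.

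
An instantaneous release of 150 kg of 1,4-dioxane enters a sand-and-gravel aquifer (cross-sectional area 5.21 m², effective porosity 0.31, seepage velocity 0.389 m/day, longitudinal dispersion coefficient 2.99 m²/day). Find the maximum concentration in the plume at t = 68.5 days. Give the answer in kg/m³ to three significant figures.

The peak of an instantaneous 1D plume sits at x = vt; there the Gaussian factor is 1 and C_max = M/(n_e·A·√(4πDt)), where n_e·A is the pore area the mass is dissolved in.
√(4πDt) = √(4π × 2.99 × 68.5) = 50.73 m, so C_max = 150/(0.31 × 5.21 × 50.73) = 1.83 kg/m³.

1.83 kg/m³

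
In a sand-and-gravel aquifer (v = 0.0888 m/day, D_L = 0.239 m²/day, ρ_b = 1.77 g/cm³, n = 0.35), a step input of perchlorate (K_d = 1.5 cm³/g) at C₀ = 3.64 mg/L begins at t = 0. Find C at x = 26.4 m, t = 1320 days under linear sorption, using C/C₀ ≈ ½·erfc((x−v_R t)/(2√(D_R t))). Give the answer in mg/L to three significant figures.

Retardation factor R = 1 + ρ_b·K_d/n = 1 + 1.77 × 1.5/0.35 = 8.586.
Sorption retards both mechanisms: v_R = v/R = 0.01034 m/day, D_R = D/R = 0.02784 m²/day.
v_R·t = 0.01034 × 1320 = 13.6488 m; 2√(D_R t) = 12.12 m; argument = (26.4 − 13.6488)/12.12 = 1.052.
C = C₀ × ½·erfc(1.052) = 3.64 × 0.06841 = 0.249 mg/L.

0.249 mg/L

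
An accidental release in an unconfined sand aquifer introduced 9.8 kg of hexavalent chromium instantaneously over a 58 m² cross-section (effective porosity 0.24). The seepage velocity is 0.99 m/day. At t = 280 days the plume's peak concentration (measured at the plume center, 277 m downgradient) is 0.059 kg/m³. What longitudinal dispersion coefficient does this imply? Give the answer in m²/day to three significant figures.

0.0405 m²/day

At the plume center C_max = M/(n_e·A·√(4πDt)), so D = M²/(4πt·(n_e·A·C_max)²).
n_e·A·C_max = 0.24 × 58 × 0.059 = 0.8213 kg/m.
D = 9.8²/(4π × 280 × 0.8213²) = 0.0405 m²/day.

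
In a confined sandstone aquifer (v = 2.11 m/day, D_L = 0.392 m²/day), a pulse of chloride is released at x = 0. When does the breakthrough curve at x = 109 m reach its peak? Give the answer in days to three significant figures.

For the 1D instantaneous-source solution, setting ∂C/∂t = 0 at fixed x gives v²t² + 2Dt − x² = 0, so t = (√(D² + v²x²) − D)/v².
√(D² + v²x²) = √(0.392² + 2.11² × 109²) = 230.0; v² = 4.4521.
t = (230.0 − 0.392)/4.4521 = 51.6 days (vs. the pure-advection estimate x/v = 51.7 d).

51.6 days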